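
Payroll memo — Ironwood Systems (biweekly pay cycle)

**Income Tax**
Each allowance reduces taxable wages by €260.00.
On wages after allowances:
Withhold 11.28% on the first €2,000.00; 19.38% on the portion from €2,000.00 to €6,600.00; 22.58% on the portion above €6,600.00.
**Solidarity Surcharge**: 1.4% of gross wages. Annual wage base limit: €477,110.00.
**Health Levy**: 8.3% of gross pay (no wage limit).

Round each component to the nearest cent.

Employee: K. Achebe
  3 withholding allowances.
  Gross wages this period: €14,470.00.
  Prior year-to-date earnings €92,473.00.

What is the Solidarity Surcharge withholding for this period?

Solidarity Surcharge: 1.4% × €14,470.00 = €202.58

€202.58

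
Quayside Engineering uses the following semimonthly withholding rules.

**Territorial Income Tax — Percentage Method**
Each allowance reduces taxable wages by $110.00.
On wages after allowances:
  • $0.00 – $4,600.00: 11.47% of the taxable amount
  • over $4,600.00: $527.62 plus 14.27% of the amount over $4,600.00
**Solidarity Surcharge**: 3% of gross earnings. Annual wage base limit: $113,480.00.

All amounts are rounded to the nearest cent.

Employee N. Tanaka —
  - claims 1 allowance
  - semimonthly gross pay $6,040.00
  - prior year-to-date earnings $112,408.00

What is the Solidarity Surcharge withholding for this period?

Solidarity Surcharge: cap $113,480.00 − YTD $112,408.00 = $1,072.00 subject; 3% × $1,072.00 = $32.16

$32.16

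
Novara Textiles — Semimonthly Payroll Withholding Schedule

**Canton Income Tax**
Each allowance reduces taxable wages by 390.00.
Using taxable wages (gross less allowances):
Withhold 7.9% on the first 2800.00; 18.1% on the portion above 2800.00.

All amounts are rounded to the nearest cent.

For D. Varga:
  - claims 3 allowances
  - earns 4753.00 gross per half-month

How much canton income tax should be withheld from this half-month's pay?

Canton Income Tax: taxable = 4753.00 − 3×390.00 = 3583.00
  221.20 + 18.1% × (3583.00 − 2800.00) = 221.20 + 18.1% × 783.00 = 362.92

362.92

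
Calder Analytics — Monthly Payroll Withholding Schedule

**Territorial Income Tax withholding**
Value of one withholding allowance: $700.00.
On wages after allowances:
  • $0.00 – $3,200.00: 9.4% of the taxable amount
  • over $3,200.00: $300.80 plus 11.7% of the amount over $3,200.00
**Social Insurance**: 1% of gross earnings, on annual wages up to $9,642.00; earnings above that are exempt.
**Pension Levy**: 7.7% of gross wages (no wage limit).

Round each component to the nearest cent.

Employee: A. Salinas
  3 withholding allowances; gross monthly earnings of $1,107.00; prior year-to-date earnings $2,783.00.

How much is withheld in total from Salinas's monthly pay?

$96.31

Territorial Income Tax: taxable = $1,107.00 − 3×$700.00 = $-993.00
  Taxable ≤ 0 → $0.00
Social Insurance: 1% × $1,107.00 = $11.07
Pension Levy: 7.7% × $1,107.00 = $85.24
Total: $0.00 + $11.07 + $85.24 = $96.31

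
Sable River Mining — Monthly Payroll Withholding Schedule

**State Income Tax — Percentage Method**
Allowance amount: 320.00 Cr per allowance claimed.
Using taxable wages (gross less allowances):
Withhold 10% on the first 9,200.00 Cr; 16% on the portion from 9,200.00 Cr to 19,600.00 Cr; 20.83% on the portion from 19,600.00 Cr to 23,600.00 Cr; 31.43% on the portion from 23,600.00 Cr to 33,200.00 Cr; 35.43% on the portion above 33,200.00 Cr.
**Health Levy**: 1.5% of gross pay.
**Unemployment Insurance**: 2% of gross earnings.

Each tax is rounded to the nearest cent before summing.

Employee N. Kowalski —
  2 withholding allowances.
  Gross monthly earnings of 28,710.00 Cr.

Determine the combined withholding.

State Income Tax: taxable = 28,710.00 Cr − 2×320.00 Cr = 28,070.00 Cr
  3,417.20 Cr + 31.43% × (28,070.00 Cr − 23,600.00 Cr) = 3,417.20 Cr + 31.43% × 4,470.00 Cr = 4,822.12 Cr
Health Levy: 1.5% × 28,710.00 Cr = 430.65 Cr
Unemployment Insurance: 2% × 28,710.00 Cr = 574.20 Cr
Total: 4,822.12 Cr + 430.65 Cr + 574.20 Cr = 5,826.97 Cr

5,826.97 Cr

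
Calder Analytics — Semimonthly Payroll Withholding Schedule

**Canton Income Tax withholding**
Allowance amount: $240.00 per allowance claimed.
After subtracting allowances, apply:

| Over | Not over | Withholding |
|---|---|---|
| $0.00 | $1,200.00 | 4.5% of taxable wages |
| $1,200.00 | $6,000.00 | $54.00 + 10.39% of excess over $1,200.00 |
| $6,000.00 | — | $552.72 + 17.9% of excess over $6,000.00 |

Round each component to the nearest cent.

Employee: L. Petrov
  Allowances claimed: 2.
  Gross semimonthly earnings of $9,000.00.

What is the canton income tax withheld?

Canton Income Tax: taxable = $9,000.00 − 2×$240.00 = $8,520.00
  $552.72 + 17.9% × ($8,520.00 − $6,000.00) = $552.72 + 17.9% × $2,520.00 = $1,003.80

$1,003.80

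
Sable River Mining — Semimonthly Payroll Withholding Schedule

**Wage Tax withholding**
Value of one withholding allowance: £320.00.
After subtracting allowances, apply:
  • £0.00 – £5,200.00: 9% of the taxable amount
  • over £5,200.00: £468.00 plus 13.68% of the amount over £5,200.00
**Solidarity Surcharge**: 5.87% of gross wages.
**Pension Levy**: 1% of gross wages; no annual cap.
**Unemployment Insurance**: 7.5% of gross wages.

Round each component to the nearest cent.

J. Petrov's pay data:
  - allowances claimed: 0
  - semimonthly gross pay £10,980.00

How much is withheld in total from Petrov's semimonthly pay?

Wage Tax: taxable = £10,980.00
  £468.00 + 13.68% × (£10,980.00 − £5,200.00) = £468.00 + 13.68% × £5,780.00 = £1,258.70
Solidarity Surcharge: 5.87% × £10,980.00 = £644.53
Pension Levy: 1% × £10,980.00 = £109.80
Unemployment Insurance: 7.5% × £10,980.00 = £823.50
Total: £1,258.70 + £644.53 + £109.80 + £823.50 = £2,836.53

£2,836.53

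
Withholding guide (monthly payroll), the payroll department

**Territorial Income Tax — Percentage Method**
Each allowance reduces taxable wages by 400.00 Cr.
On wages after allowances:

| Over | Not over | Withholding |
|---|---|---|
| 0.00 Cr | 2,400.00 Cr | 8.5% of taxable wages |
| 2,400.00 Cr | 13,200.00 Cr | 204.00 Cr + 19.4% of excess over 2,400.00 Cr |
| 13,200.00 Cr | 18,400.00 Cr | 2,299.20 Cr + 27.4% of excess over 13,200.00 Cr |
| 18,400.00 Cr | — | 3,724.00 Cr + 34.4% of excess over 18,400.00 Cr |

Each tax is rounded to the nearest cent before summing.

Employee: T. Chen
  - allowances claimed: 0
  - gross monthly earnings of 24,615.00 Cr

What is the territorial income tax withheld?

Territorial Income Tax: taxable = 24,615.00 Cr
  3,724.00 Cr + 34.4% × (24,615.00 Cr − 18,400.00 Cr) = 3,724.00 Cr + 34.4% × 6,215.00 Cr = 5,861.96 Cr

5,861.96 Cr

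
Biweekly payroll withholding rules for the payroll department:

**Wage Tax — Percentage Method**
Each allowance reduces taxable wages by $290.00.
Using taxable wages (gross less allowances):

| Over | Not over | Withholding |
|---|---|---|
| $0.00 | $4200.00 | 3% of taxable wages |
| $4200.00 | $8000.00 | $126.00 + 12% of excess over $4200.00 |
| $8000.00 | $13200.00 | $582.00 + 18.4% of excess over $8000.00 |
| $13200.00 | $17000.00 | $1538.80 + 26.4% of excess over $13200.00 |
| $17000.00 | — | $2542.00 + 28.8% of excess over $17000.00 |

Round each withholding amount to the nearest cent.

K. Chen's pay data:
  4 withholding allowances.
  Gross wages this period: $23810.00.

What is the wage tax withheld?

Wage Tax: taxable = $23810.00 − 4×$290.00 = $22650.00
  $2542.00 + 28.8% × ($22650.00 − $17000.00) = $2542.00 + 28.8% × $5650.00 = $4169.20

$4169.20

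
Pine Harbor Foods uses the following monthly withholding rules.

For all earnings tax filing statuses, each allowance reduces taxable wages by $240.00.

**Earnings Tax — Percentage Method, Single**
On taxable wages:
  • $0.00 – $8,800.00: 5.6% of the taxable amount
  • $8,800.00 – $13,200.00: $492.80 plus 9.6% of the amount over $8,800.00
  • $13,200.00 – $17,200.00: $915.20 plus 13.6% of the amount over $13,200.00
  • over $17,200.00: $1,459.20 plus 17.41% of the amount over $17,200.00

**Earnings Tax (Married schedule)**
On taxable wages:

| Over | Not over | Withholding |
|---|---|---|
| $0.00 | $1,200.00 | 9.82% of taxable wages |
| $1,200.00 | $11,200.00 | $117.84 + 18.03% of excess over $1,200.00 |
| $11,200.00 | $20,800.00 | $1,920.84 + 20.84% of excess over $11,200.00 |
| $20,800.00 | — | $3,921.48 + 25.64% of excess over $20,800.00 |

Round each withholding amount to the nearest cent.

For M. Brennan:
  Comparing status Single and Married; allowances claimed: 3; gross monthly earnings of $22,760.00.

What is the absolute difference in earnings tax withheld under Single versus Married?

$1,937.58

Earnings Tax (Single): taxable = $22,760.00 − 3×$240.00 = $22,040.00
  $1,459.20 + 17.41% × ($22,040.00 − $17,200.00) = $1,459.20 + 17.41% × $4,840.00 = $2,301.84
Earnings Tax (Married): taxable = $22,760.00 − 3×$240.00 = $22,040.00
  $3,921.48 + 25.64% × ($22,040.00 − $20,800.00) = $3,921.48 + 25.64% × $1,240.00 = $4,239.42
Difference: |$2,301.84 − $4,239.42| = $1,937.58 (higher under Married)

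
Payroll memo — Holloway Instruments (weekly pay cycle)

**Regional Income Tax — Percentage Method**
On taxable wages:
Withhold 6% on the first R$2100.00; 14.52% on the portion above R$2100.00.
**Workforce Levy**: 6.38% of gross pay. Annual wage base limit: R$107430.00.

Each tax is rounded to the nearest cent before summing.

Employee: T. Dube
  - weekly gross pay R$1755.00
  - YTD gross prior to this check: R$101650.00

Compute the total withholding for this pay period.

R$217.27

Regional Income Tax: taxable = R$1755.00
  6% × R$1755.00 = R$105.30
Workforce Levy: 6.38% × R$1755.00 = R$111.97
Total: R$105.30 + R$111.97 = R$217.27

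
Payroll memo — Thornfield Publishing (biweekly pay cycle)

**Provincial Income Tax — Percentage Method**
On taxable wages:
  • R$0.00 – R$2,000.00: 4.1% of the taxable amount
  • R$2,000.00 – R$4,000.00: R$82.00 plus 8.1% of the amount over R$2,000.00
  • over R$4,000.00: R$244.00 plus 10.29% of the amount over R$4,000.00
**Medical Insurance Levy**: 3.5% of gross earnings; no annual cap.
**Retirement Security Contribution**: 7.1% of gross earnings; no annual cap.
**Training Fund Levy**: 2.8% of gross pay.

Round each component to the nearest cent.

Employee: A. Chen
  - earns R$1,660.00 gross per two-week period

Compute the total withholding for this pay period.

R$290.50

Provincial Income Tax: taxable = R$1,660.00
  4.1% × R$1,660.00 = R$68.06
Medical Insurance Levy: 3.5% × R$1,660.00 = R$58.10
Retirement Security Contribution: 7.1% × R$1,660.00 = R$117.86
Training Fund Levy: 2.8% × R$1,660.00 = R$46.48
Total: R$68.06 + R$58.10 + R$117.86 + R$46.48 = R$290.50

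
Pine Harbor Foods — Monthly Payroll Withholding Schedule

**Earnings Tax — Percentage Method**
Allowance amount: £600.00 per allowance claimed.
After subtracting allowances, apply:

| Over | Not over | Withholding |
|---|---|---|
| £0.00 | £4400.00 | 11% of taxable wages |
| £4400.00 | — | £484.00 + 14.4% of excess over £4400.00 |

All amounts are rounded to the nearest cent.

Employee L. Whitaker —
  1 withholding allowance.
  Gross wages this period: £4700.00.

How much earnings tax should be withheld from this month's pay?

£451.00

Earnings Tax: taxable = £4700.00 − 1×£600.00 = £4100.00
  11% × £4100.00 = £451.00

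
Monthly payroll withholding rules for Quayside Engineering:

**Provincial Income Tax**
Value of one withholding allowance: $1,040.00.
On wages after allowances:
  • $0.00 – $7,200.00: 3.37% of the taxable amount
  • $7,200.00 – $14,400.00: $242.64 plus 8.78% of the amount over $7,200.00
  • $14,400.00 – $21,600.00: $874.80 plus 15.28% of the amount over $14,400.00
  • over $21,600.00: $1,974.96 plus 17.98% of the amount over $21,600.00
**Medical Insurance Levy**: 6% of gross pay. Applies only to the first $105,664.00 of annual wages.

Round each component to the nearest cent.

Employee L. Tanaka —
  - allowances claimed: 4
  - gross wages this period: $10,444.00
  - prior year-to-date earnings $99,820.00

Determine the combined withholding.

$562.41

Provincial Income Tax: taxable = $10,444.00 − 4×$1,040.00 = $6,284.00
  3.37% × $6,284.00 = $211.77
Medical Insurance Levy: cap $105,664.00 − YTD $99,820.00 = $5,844.00 subject; 6% × $5,844.00 = $350.64
Total: $211.77 + $350.64 = $562.41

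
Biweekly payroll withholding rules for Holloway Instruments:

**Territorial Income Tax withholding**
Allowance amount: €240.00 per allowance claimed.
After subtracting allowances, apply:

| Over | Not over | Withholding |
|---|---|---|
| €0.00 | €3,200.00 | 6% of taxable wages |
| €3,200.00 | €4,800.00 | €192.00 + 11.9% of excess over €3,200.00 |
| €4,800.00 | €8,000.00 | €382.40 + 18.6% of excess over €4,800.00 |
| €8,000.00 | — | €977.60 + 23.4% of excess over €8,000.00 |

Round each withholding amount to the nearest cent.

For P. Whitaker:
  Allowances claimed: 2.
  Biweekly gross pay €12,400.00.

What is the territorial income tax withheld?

Territorial Income Tax: taxable = €12,400.00 − 2×€240.00 = €11,920.00
  €977.60 + 23.4% × (€11,920.00 − €8,000.00) = €977.60 + 23.4% × €3,920.00 = €1,894.88

€1,894.88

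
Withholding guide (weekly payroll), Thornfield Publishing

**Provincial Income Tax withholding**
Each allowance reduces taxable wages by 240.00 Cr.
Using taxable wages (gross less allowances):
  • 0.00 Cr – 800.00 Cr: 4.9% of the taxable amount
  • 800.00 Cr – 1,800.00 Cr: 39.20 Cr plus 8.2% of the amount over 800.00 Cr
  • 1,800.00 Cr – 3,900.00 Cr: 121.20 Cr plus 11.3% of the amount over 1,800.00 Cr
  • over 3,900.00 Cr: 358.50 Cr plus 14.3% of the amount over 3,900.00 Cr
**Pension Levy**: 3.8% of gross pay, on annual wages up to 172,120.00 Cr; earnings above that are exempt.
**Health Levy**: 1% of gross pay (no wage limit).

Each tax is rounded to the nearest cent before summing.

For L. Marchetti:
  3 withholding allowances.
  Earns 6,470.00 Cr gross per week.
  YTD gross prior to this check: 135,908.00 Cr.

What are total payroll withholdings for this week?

933.61 Cr

Provincial Income Tax: taxable = 6,470.00 Cr − 3×240.00 Cr = 5,750.00 Cr
  358.50 Cr + 14.3% × (5,750.00 Cr − 3,900.00 Cr) = 358.50 Cr + 14.3% × 1,850.00 Cr = 623.05 Cr
Pension Levy: 3.8% × 6,470.00 Cr = 245.86 Cr
Health Levy: 1% × 6,470.00 Cr = 64.70 Cr
Total: 623.05 Cr + 245.86 Cr + 64.70 Cr = 933.61 Cr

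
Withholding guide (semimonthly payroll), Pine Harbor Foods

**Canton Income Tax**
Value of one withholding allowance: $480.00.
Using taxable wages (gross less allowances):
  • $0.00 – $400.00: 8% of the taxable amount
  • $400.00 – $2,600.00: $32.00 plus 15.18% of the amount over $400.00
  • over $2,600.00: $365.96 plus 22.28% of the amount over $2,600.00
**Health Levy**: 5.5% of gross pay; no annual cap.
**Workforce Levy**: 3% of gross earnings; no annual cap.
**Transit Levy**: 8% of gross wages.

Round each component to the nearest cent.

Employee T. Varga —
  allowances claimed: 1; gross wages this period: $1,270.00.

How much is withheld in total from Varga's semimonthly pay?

$300.75

Canton Income Tax: taxable = $1,270.00 − 1×$480.00 = $790.00
  $32.00 + 15.18% × ($790.00 − $400.00) = $32.00 + 15.18% × $390.00 = $91.20
Health Levy: 5.5% × $1,270.00 = $69.85
Workforce Levy: 3% × $1,270.00 = $38.10
Transit Levy: 8% × $1,270.00 = $101.60
Total: $91.20 + $69.85 + $38.10 + $101.60 = $300.75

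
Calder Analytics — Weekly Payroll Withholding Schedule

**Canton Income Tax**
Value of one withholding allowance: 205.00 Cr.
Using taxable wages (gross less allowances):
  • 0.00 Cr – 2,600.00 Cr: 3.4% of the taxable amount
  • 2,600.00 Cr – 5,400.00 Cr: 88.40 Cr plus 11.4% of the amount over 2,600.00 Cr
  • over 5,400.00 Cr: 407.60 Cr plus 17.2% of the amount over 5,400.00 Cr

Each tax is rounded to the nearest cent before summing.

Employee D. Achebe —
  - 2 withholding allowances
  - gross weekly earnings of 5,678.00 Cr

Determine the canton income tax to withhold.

Canton Income Tax: taxable = 5,678.00 Cr − 2×205.00 Cr = 5,268.00 Cr
  88.40 Cr + 11.4% × (5,268.00 Cr − 2,600.00 Cr) = 88.40 Cr + 11.4% × 2,668.00 Cr = 392.55 Cr

392.55 Cr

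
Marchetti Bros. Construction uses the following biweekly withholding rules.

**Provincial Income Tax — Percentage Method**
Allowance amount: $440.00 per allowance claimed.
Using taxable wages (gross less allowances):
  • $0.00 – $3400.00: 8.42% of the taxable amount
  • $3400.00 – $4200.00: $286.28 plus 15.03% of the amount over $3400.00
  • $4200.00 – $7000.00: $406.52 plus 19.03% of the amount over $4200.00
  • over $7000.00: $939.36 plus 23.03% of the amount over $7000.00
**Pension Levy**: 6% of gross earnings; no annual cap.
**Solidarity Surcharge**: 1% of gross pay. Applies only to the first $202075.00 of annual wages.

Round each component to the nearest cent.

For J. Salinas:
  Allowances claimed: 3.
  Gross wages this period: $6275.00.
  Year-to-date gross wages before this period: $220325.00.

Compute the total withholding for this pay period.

Provincial Income Tax: taxable = $6275.00 − 3×$440.00 = $4955.00
  $406.52 + 19.03% × ($4955.00 − $4200.00) = $406.52 + 19.03% × $755.00 = $550.20
Pension Levy: 6% × $6275.00 = $376.50
Solidarity Surcharge: YTD $220325.00 ≥ cap $202075.00 → $0.00
Total: $550.20 + $376.50 + $0.00 = $926.70

$926.70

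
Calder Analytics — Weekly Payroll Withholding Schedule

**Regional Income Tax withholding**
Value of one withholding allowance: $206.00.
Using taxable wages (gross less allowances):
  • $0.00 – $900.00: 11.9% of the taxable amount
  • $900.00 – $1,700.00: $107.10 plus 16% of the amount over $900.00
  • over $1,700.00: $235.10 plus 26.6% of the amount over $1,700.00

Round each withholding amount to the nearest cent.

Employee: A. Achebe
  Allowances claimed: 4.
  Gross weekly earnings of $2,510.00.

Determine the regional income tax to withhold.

$232.86

Regional Income Tax: taxable = $2,510.00 − 4×$206.00 = $1,686.00
  $107.10 + 16% × ($1,686.00 − $900.00) = $107.10 + 16% × $786.00 = $232.86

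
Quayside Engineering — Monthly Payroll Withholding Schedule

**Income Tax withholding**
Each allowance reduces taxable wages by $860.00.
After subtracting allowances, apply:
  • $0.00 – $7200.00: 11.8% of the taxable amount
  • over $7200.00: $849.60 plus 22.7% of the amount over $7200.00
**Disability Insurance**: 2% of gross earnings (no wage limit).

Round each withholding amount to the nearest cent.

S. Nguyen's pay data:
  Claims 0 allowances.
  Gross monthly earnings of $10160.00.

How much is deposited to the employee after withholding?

Income Tax: taxable = $10160.00
  $849.60 + 22.7% × ($10160.00 − $7200.00) = $849.60 + 22.7% × $2960.00 = $1521.52
Disability Insurance: 2% × $10160.00 = $203.20
Total withheld: $1521.52 + $203.20 = $1724.72
Net pay: $10160.00 − $1724.72 = $8435.28

$8435.28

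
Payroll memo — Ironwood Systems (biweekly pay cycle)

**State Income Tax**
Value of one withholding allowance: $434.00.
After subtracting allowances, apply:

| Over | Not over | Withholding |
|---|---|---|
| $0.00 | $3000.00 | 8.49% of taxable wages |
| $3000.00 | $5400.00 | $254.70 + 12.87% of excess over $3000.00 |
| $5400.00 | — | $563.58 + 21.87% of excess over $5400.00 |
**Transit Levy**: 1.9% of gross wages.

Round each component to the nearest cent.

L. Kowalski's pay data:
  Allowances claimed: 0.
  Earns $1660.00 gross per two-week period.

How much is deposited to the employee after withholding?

State Income Tax: taxable = $1660.00
  8.49% × $1660.00 = $140.93
Transit Levy: 1.9% × $1660.00 = $31.54
Total withheld: $140.93 + $31.54 = $172.47
Net pay: $1660.00 − $172.47 = $1487.53

$1487.53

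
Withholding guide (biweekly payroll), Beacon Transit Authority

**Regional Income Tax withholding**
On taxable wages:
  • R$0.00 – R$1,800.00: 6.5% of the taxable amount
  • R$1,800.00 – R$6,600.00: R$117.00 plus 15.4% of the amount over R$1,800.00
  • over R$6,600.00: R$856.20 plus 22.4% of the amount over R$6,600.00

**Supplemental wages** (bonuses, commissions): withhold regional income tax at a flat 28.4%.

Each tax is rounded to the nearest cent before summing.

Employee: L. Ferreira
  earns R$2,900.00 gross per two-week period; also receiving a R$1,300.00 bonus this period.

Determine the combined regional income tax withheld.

R$655.60

Regional Income Tax: taxable = R$2,900.00
  R$117.00 + 15.4% × (R$2,900.00 − R$1,800.00) = R$117.00 + 15.4% × R$1,100.00 = R$286.40
Supplemental (28.4% flat on bonus): 28.4% × R$1,300.00 = R$369.20
Total regional income tax: R$286.40 + R$369.20 = R$655.60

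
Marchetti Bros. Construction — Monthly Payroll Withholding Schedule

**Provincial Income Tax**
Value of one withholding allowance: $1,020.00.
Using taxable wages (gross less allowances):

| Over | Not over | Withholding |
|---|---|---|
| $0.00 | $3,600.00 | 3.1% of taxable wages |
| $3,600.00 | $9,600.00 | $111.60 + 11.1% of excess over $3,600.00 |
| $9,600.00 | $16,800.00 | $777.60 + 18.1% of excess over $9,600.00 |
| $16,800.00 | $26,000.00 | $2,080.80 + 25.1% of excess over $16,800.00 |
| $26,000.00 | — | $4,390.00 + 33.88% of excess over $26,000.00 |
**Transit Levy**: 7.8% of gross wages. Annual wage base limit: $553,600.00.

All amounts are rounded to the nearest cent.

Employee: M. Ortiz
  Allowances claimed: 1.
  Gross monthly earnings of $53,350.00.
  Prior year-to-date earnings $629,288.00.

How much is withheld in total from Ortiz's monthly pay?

Provincial Income Tax: taxable = $53,350.00 − 1×$1,020.00 = $52,330.00
  $4,390.00 + 33.88% × ($52,330.00 − $26,000.00) = $4,390.00 + 33.88% × $26,330.00 = $13,310.60
Transit Levy: YTD $629,288.00 ≥ cap $553,600.00 → $0.00
Total: $13,310.60 + $0.00 = $13,310.60

$13,310.60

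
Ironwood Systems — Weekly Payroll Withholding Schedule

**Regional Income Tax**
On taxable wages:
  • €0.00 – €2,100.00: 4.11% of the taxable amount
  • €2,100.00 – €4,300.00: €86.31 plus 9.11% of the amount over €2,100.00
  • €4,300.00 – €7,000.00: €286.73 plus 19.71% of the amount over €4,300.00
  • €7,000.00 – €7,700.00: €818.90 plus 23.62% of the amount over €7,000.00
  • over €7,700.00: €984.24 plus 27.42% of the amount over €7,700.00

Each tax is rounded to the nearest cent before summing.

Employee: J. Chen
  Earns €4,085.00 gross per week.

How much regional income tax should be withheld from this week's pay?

Regional Income Tax: taxable = €4,085.00
  €86.31 + 9.11% × (€4,085.00 − €2,100.00) = €86.31 + 9.11% × €1,985.00 = €267.14

€267.14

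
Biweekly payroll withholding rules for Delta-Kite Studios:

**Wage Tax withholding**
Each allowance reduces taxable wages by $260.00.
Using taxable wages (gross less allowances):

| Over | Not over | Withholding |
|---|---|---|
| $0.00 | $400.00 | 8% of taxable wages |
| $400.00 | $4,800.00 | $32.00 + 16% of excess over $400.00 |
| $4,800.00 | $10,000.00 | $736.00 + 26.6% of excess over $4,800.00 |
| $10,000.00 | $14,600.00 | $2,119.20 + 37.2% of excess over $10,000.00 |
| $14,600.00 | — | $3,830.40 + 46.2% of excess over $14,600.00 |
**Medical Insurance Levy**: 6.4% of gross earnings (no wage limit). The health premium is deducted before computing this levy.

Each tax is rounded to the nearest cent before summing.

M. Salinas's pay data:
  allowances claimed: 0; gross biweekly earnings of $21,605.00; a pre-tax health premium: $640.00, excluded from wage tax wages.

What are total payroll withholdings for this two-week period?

Wage Tax: taxable = $21,605.00 − $640.00 = $20,965.00
  $3,830.40 + 46.2% × ($20,965.00 − $14,600.00) = $3,830.40 + 46.2% × $6,365.00 = $6,771.03
Medical Insurance Levy: 6.4% × $20,965.00 = $1,341.76
Total: $6,771.03 + $1,341.76 = $8,112.79

$8,112.79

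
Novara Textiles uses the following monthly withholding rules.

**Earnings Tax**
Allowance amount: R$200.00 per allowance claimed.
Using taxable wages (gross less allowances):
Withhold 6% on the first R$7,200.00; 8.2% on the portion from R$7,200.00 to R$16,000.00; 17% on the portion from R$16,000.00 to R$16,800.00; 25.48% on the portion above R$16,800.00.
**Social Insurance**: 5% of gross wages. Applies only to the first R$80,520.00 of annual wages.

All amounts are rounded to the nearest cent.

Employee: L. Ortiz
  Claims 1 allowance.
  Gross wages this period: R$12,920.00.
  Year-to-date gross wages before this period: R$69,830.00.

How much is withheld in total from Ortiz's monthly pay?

R$1,419.14

Earnings Tax: taxable = R$12,920.00 − 1×R$200.00 = R$12,720.00
  R$432.00 + 8.2% × (R$12,720.00 − R$7,200.00) = R$432.00 + 8.2% × R$5,520.00 = R$884.64
Social Insurance: cap R$80,520.00 − YTD R$69,830.00 = R$10,690.00 subject; 5% × R$10,690.00 = R$534.50
Total: R$884.64 + R$534.50 = R$1,419.14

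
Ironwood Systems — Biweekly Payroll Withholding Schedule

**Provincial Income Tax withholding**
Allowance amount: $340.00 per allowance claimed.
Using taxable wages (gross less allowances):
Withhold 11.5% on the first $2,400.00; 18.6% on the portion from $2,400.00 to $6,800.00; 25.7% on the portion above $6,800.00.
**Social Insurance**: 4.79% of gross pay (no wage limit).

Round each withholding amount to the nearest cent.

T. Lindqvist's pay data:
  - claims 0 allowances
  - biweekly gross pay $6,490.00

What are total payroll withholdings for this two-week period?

$1,347.61

Provincial Income Tax: taxable = $6,490.00
  $276.00 + 18.6% × ($6,490.00 − $2,400.00) = $276.00 + 18.6% × $4,090.00 = $1,036.74
Social Insurance: 4.79% × $6,490.00 = $310.87
Total: $1,036.74 + $310.87 = $1,347.61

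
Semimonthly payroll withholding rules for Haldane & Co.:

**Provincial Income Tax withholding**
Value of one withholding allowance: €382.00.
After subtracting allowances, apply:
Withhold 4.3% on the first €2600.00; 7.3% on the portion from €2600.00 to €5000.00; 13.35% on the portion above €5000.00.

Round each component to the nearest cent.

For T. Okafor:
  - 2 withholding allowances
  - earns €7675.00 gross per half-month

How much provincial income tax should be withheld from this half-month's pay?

Provincial Income Tax: taxable = €7675.00 − 2×€382.00 = €6911.00
  €287.00 + 13.35% × (€6911.00 − €5000.00) = €287.00 + 13.35% × €1911.00 = €542.12

€542.12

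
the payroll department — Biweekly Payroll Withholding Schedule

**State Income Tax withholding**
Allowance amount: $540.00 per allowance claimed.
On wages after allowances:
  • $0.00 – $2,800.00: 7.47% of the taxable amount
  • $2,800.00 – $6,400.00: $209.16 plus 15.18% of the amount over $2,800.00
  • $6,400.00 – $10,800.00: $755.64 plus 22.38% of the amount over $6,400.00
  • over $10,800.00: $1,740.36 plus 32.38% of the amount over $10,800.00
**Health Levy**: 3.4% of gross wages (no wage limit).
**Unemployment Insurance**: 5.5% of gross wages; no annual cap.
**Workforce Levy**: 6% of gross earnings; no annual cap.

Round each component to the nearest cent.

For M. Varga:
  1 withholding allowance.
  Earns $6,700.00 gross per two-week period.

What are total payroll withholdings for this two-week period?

$1,717.51

State Income Tax: taxable = $6,700.00 − 1×$540.00 = $6,160.00
  $209.16 + 15.18% × ($6,160.00 − $2,800.00) = $209.16 + 15.18% × $3,360.00 = $719.21
Health Levy: 3.4% × $6,700.00 = $227.80
Unemployment Insurance: 5.5% × $6,700.00 = $368.50
Workforce Levy: 6% × $6,700.00 = $402.00
Total: $719.21 + $227.80 + $368.50 + $402.00 = $1,717.51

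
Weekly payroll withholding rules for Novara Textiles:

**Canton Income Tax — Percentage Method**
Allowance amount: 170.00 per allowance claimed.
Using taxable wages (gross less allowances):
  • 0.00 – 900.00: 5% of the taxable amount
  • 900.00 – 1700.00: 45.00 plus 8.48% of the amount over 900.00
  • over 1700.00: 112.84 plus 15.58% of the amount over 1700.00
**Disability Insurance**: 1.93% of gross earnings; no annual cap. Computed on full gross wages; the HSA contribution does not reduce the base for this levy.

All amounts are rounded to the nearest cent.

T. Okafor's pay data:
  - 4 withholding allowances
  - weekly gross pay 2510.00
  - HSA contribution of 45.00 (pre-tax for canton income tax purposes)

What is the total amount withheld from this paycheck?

Canton Income Tax: taxable = 2510.00 − 45.00 − 4×170.00 = 1785.00
  112.84 + 15.58% × (1785.00 − 1700.00) = 112.84 + 15.58% × 85.00 = 126.08
Disability Insurance: 1.93% × 2510.00 = 48.44
Total: 126.08 + 48.44 = 174.52

174.52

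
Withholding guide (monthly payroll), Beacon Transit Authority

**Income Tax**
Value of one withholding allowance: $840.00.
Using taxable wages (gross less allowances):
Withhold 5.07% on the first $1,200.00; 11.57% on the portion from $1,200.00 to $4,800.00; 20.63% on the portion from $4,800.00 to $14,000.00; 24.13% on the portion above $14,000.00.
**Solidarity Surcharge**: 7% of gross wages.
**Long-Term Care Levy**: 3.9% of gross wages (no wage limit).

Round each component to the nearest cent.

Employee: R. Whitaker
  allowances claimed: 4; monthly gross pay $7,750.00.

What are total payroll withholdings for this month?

$1,274.67

Income Tax: taxable = $7,750.00 − 4×$840.00 = $4,390.00
  $60.84 + 11.57% × ($4,390.00 − $1,200.00) = $60.84 + 11.57% × $3,190.00 = $429.92
Solidarity Surcharge: 7% × $7,750.00 = $542.50
Long-Term Care Levy: 3.9% × $7,750.00 = $302.25
Total: $429.92 + $542.50 + $302.25 = $1,274.67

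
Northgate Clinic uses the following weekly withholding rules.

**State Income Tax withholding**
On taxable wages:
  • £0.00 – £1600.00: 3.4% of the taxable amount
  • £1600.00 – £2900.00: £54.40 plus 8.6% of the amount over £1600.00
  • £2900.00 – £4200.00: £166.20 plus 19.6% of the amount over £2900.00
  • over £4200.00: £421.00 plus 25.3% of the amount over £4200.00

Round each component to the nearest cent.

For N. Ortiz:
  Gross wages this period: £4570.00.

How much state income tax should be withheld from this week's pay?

State Income Tax: taxable = £4570.00
  £421.00 + 25.3% × (£4570.00 − £4200.00) = £421.00 + 25.3% × £370.00 = £514.61

£514.61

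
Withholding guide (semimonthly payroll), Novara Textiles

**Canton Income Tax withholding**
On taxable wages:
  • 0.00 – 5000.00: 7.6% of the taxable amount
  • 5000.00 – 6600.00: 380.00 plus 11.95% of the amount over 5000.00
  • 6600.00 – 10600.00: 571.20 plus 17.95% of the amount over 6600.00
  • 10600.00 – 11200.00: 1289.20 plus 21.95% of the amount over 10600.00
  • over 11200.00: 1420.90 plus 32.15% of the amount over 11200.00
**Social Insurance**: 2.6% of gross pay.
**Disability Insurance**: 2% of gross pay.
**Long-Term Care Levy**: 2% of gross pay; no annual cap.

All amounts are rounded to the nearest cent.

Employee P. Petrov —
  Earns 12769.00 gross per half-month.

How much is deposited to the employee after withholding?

Canton Income Tax: taxable = 12769.00
  1420.90 + 32.15% × (12769.00 − 11200.00) = 1420.90 + 32.15% × 1569.00 = 1925.33
Social Insurance: 2.6% × 12769.00 = 331.99
Disability Insurance: 2% × 12769.00 = 255.38
Long-Term Care Levy: 2% × 12769.00 = 255.38
Total withheld: 1925.33 + 331.99 + 255.38 + 255.38 = 2768.08
Net pay: 12769.00 − 2768.08 = 10000.92

10000.92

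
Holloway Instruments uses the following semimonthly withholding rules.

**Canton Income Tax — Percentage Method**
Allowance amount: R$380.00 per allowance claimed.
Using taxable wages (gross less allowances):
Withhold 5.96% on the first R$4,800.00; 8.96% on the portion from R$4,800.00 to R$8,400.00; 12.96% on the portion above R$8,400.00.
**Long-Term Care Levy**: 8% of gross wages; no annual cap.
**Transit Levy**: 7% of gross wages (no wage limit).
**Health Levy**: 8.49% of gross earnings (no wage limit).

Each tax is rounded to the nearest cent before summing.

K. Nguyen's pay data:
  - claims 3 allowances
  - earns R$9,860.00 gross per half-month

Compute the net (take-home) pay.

Canton Income Tax: taxable = R$9,860.00 − 3×R$380.00 = R$8,720.00
  R$608.64 + 12.96% × (R$8,720.00 − R$8,400.00) = R$608.64 + 12.96% × R$320.00 = R$650.11
Long-Term Care Levy: 8% × R$9,860.00 = R$788.80
Transit Levy: 7% × R$9,860.00 = R$690.20
Health Levy: 8.49% × R$9,860.00 = R$837.11
Total withheld: R$650.11 + R$788.80 + R$690.20 + R$837.11 = R$2,966.22
Net pay: R$9,860.00 − R$2,966.22 = R$6,893.78

R$6,893.78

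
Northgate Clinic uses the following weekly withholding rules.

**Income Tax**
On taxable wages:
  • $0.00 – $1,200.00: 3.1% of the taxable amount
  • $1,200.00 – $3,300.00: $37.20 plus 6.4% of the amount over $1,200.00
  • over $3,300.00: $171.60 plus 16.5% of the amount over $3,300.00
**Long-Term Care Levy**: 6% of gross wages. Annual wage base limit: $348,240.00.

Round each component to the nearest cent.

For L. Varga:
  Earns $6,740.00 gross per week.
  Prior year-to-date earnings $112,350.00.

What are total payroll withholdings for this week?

$1,143.60

Income Tax: taxable = $6,740.00
  $171.60 + 16.5% × ($6,740.00 − $3,300.00) = $171.60 + 16.5% × $3,440.00 = $739.20
Long-Term Care Levy: 6% × $6,740.00 = $404.40
Total: $739.20 + $404.40 = $1,143.60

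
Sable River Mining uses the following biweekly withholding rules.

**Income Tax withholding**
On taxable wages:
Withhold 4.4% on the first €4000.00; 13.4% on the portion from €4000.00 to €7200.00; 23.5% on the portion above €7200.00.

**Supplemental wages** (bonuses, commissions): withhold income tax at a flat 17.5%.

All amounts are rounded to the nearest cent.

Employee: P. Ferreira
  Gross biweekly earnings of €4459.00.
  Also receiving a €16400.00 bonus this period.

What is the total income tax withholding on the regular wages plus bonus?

Income Tax: taxable = €4459.00
  €176.00 + 13.4% × (€4459.00 − €4000.00) = €176.00 + 13.4% × €459.00 = €237.51
Supplemental (17.5% flat on bonus): 17.5% × €16400.00 = €2870.00
Total income tax: €237.51 + €2870.00 = €3107.51

€3107.51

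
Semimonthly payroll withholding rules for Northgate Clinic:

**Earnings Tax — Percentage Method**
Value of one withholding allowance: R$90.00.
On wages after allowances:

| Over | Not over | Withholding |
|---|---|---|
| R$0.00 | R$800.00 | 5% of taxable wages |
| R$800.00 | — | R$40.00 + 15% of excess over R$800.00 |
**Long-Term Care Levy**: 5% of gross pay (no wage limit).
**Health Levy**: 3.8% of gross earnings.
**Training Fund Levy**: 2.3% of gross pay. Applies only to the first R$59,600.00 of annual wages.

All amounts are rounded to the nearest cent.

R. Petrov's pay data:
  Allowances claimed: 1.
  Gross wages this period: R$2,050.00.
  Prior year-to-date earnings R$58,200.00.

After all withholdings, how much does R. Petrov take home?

Earnings Tax: taxable = R$2,050.00 − 1×R$90.00 = R$1,960.00
  R$40.00 + 15% × (R$1,960.00 − R$800.00) = R$40.00 + 15% × R$1,160.00 = R$214.00
Long-Term Care Levy: 5% × R$2,050.00 = R$102.50
Health Levy: 3.8% × R$2,050.00 = R$77.90
Training Fund Levy: cap R$59,600.00 − YTD R$58,200.00 = R$1,400.00 subject; 2.3% × R$1,400.00 = R$32.20
Total withheld: R$214.00 + R$102.50 + R$77.90 + R$32.20 = R$426.60
Net pay: R$2,050.00 − R$426.60 = R$1,623.40

R$1,623.40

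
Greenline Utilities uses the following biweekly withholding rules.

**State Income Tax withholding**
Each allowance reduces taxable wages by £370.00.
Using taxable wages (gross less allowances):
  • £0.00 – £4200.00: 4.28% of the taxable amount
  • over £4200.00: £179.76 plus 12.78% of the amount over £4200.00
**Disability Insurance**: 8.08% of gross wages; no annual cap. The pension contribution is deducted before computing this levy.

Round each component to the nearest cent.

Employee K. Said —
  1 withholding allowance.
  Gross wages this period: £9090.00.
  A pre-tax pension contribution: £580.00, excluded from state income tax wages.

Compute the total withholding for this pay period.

State Income Tax: taxable = £9090.00 − £580.00 − 1×£370.00 = £8140.00
  £179.76 + 12.78% × (£8140.00 − £4200.00) = £179.76 + 12.78% × £3940.00 = £683.29
Disability Insurance: 8.08% × £8510.00 = £687.61
Total: £683.29 + £687.61 = £1370.90

£1370.90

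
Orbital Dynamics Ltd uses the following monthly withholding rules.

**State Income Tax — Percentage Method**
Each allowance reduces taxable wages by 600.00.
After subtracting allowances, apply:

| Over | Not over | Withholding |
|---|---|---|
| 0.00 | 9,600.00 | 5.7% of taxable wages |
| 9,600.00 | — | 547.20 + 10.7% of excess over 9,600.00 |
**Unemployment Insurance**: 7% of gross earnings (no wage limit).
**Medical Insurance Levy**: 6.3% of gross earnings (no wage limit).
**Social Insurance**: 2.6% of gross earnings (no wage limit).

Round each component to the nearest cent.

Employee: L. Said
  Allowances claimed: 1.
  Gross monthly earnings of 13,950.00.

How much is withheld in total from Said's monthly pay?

3,166.50

State Income Tax: taxable = 13,950.00 − 1×600.00 = 13,350.00
  547.20 + 10.7% × (13,350.00 − 9,600.00) = 547.20 + 10.7% × 3,750.00 = 948.45
Unemployment Insurance: 7% × 13,950.00 = 976.50
Medical Insurance Levy: 6.3% × 13,950.00 = 878.85
Social Insurance: 2.6% × 13,950.00 = 362.70
Total: 948.45 + 976.50 + 878.85 + 362.70 = 3,166.50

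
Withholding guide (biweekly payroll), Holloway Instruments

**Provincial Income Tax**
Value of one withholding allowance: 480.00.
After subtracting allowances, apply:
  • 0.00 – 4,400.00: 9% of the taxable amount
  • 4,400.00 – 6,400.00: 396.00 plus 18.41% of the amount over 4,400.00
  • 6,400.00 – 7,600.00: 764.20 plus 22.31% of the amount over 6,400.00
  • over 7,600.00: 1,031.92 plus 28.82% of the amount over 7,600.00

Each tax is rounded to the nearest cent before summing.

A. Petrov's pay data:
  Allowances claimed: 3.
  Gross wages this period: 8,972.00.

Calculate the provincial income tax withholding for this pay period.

1,016.75

Provincial Income Tax: taxable = 8,972.00 − 3×480.00 = 7,532.00
  764.20 + 22.31% × (7,532.00 − 6,400.00) = 764.20 + 22.31% × 1,132.00 = 1,016.75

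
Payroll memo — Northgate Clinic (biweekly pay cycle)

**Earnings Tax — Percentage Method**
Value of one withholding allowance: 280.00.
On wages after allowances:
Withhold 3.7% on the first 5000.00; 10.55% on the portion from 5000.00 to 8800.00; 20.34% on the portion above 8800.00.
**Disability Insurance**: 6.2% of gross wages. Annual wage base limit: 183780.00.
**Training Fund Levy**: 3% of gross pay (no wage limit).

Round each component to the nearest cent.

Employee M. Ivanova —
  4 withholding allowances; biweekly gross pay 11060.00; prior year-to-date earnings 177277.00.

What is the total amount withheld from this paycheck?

1552.77

Earnings Tax: taxable = 11060.00 − 4×280.00 = 9940.00
  585.90 + 20.34% × (9940.00 − 8800.00) = 585.90 + 20.34% × 1140.00 = 817.78
Disability Insurance: cap 183780.00 − YTD 177277.00 = 6503.00 subject; 6.2% × 6503.00 = 403.19
Training Fund Levy: 3% × 11060.00 = 331.80
Total: 817.78 + 403.19 + 331.80 = 1552.77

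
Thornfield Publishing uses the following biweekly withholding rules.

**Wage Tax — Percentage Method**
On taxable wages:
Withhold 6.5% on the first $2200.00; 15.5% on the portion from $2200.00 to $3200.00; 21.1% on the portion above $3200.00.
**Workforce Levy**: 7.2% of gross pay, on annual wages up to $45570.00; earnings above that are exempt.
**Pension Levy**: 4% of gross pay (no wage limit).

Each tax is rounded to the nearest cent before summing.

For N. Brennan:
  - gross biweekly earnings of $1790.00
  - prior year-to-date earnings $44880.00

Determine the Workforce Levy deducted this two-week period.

Workforce Levy: cap $45570.00 − YTD $44880.00 = $690.00 subject; 7.2% × $690.00 = $49.68

$49.68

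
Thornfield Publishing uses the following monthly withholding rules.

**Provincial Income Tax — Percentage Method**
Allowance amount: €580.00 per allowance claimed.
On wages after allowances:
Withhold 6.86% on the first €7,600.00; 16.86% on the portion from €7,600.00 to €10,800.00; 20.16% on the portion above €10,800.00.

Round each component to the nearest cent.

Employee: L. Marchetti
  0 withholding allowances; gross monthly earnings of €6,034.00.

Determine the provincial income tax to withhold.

Provincial Income Tax: taxable = €6,034.00
  6.86% × €6,034.00 = €413.93

€413.93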